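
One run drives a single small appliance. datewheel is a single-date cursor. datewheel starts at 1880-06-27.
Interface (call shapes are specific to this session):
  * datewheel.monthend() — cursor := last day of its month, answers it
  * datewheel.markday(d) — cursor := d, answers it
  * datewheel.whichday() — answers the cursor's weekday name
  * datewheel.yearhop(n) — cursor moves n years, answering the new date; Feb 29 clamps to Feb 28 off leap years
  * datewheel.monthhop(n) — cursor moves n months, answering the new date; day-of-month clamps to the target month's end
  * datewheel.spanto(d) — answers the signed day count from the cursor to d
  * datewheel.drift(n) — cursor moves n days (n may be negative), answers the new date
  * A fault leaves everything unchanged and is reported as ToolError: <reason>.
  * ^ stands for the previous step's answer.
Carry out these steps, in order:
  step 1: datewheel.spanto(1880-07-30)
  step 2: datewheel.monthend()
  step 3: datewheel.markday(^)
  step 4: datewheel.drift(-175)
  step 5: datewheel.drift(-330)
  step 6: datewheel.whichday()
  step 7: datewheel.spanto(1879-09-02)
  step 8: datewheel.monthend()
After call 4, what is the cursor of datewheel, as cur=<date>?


Step: datewheel.spanto[d=1880-07-30]
Result: 33
Step: datewheel.monthend[]
Result: 1880-06-30
Step: datewheel.markday[d=^]
Result: 1880-06-30
Step: datewheel.drift[n=-175]
Result: 1880-01-07
Step: datewheel.drift[n=-330]
Result: 1879-02-11
Step: datewheel.whichday[]
Result: Tuesday
Step: datewheel.spanto[d=1879-09-02]
Result: 203
Step: datewheel.monthend[]
Result: 1879-02-28

Answer: cur=1880-01-07


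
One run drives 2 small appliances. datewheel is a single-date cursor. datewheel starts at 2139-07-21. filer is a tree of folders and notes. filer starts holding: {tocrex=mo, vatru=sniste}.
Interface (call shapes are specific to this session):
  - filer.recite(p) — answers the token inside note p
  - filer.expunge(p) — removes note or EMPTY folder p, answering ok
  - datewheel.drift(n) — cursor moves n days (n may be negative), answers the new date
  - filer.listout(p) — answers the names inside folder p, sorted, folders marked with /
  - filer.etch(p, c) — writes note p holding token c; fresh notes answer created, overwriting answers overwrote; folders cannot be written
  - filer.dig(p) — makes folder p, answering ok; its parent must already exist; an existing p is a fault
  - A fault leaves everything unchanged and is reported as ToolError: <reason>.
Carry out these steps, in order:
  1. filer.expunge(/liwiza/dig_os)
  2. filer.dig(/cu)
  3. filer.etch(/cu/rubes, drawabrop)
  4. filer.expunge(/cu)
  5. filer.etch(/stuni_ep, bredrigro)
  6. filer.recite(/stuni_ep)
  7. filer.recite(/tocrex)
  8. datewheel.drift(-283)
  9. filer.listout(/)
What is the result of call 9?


CALL expunge[p='/liwiza/dig_os']
RET  ToolError: not found
CALL dig[p='/cu']
RET  ok
CALL etch[p='/cu/rubes'; c='drawabrop']
RET  created
CALL expunge[p='/cu']
RET  ToolError: not empty
CALL etch[p='/stuni_ep'; c='bredrigro']
RET  created
CALL recite[p='/stuni_ep']
RET  bredrigro
CALL recite[p='/tocrex']
RET  mo
CALL drift[n='-283']
RET  2138-10-11
CALL listout[p='/']
RET  [cu/, stuni_ep, tocrex, vatru]

Answer: [cu/, stuni_ep, tocrex, vatru]


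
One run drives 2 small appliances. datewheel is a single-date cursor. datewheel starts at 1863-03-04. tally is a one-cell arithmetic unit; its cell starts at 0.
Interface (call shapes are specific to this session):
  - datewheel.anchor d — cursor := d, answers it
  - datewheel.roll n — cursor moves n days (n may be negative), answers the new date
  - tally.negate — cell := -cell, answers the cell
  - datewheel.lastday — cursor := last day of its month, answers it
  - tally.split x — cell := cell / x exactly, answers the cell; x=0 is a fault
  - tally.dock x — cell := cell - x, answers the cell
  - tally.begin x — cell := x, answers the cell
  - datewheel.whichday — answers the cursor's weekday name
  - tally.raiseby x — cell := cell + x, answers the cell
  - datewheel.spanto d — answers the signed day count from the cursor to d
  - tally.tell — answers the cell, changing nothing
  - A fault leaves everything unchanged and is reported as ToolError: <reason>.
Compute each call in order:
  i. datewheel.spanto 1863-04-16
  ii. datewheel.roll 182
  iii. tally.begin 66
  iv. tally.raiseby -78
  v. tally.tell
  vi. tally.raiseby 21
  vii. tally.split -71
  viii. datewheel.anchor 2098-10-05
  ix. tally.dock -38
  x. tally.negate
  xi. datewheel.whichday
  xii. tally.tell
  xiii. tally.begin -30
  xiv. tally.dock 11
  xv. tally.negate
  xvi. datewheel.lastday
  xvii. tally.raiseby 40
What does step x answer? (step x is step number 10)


! spanto(d=1863-04-16) ~> 43
! roll(n=182) ~> 1863-09-02
! begin(x=66) ~> 66
! raiseby(x=-78) ~> -12
! tell() ~> -12
! raiseby(x=21) ~> 9
! split(x=-71) ~> -9/71
! anchor(d=2098-10-05) ~> 2098-10-05
! dock(x=-38) ~> 2689/71
! negate() ~> -2689/71
! whichday() ~> Sunday
! tell() ~> -2689/71
! begin(x=-30) ~> -30
! dock(x=11) ~> -41
! negate() ~> 41
! lastday() ~> 2098-10-31
! raiseby(x=40) ~> 81

Answer: -2689/71


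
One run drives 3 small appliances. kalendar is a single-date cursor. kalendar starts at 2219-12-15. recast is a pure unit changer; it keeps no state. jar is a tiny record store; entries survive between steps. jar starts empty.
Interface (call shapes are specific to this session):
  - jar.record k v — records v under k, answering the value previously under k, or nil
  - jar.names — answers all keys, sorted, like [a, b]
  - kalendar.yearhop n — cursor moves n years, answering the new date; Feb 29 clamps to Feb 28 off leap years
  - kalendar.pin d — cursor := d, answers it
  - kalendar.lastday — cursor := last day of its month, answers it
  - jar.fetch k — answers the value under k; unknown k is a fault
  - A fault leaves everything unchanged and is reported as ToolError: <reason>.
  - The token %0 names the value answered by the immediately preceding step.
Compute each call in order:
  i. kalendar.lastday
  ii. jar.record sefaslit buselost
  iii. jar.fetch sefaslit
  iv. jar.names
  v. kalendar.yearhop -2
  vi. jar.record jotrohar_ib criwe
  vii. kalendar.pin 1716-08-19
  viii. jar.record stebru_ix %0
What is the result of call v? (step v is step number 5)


Answer: 2217-12-31

Derivation:
% lastday
:: 2219-12-31
% record k=sefaslit v=buselost
:: nil
% fetch k=sefaslit
:: buselost
% names
:: [sefaslit]
% yearhop n=-2
:: 2217-12-31
% record k=jotrohar_ib v=criwe
:: nil
% pin d=1716-08-19
:: 1716-08-19
% record k=stebru_ix v=%0
:: nil


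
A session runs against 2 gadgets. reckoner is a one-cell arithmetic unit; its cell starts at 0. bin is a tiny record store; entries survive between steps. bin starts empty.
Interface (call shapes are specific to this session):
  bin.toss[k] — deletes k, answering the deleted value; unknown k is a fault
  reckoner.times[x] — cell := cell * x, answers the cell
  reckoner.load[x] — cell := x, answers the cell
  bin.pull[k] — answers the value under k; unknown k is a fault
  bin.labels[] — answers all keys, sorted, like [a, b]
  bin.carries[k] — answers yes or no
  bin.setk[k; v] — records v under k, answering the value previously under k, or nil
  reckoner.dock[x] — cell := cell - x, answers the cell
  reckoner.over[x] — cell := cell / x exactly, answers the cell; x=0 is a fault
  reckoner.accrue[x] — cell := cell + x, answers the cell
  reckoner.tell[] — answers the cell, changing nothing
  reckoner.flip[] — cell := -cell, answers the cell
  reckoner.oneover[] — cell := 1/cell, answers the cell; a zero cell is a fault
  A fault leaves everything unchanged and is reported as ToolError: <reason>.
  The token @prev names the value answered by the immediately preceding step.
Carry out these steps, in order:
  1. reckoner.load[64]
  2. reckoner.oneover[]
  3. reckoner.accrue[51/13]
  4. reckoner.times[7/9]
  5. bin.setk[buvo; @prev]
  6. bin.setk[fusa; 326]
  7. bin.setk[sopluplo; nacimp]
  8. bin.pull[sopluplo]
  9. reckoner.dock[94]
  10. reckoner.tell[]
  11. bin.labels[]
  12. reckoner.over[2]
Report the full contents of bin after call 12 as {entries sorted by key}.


Answer: {buvo=22939/7488, fusa=326, sopluplo=nacimp}

Derivation:
>>> load x='64'
:: 64
>>> oneover
:: 1/64
>>> accrue x='51/13'
:: 3277/832
>>> times x='7/9'
:: 22939/7488
>>> setk k='buvo' v='@prev'
:: nil
>>> setk k='fusa' v='326'
:: nil
>>> setk k='sopluplo' v='nacimp'
:: nil
>>> pull k='sopluplo'
:: nacimp
>>> dock x='94'
:: -680933/7488
>>> tell
:: -680933/7488
>>> labels
:: [buvo, fusa, sopluplo]
>>> over x='2'
:: -680933/14976


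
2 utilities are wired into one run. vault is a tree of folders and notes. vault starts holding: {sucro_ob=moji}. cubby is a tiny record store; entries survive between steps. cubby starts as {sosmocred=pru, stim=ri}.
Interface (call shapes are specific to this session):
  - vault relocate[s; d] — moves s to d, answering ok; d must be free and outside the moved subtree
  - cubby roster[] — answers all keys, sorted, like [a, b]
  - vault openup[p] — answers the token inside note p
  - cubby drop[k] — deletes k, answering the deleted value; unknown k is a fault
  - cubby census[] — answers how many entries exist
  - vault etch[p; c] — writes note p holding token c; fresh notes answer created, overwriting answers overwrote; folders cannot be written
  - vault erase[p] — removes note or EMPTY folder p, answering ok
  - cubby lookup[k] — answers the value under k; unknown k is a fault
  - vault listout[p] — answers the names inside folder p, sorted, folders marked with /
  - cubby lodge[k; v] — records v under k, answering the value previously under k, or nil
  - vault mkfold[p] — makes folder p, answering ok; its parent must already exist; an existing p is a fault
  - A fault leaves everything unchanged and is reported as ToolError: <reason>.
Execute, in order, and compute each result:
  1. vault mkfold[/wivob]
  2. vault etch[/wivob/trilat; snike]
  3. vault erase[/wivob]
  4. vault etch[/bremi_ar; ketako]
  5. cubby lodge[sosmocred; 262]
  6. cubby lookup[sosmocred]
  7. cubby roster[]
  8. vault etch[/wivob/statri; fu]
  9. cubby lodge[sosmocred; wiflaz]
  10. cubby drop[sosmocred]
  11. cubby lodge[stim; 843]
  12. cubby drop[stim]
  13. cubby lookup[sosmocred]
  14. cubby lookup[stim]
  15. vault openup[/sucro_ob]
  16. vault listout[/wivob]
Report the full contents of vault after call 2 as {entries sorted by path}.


Answer: {sucro_ob=moji, wivob/, wivob/trilat=snike}

Derivation:
;; vault mkfold(p='/wivob') => ok
;; vault etch(p='/wivob/trilat', c='snike') => created
;; vault erase(p='/wivob') => ToolError: not empty
;; vault etch(p='/bremi_ar', c='ketako') => created
;; cubby lodge(k='sosmocred', v='262') => pru
;; cubby lookup(k='sosmocred') => 262
;; cubby roster() => [sosmocred, stim]
;; vault etch(p='/wivob/statri', c='fu') => created
;; cubby lodge(k='sosmocred', v='wiflaz') => 262
;; cubby drop(k='sosmocred') => wiflaz
;; cubby lodge(k='stim', v='843') => ri
;; cubby drop(k='stim') => 843
;; cubby lookup(k='sosmocred') => ToolError: no such key sosmocred
;; cubby lookup(k='stim') => ToolError: no such key stim
;; vault openup(p='/sucro_ob') => moji
;; vault listout(p='/wivob') => [statri, trilat]


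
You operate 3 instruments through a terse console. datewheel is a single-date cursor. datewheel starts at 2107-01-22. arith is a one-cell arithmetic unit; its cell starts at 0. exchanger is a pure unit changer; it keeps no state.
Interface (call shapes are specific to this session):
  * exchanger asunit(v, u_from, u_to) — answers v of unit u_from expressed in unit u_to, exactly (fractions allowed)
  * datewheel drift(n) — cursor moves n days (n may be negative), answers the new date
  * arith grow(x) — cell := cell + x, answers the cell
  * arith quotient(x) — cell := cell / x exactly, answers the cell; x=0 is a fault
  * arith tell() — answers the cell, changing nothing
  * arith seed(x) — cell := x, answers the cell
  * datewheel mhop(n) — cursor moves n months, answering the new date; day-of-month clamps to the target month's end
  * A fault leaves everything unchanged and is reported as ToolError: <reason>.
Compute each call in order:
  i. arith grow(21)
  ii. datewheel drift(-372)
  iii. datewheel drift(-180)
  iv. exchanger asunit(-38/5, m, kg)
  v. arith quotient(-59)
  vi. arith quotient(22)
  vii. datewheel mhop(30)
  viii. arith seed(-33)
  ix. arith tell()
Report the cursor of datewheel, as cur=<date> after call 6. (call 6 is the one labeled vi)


Answer: cur=2105-07-19

Derivation:
·→ arith grow(x: 21)
·← 21
·→ datewheel drift(n: -372)
·← 2106-01-15
·→ datewheel drift(n: -180)
·← 2105-07-19
·→ exchanger asunit(v: -38/5, u_from: m, u_to: kg)
·← ToolError: incompatible units
·→ arith quotient(x: -59)
·← -21/59
·→ arith quotient(x: 22)
·← -21/1298
·→ datewheel mhop(n: 30)
·← 2108-01-19
·→ arith seed(x: -33)
·← -33
·→ arith tell()
·← -33


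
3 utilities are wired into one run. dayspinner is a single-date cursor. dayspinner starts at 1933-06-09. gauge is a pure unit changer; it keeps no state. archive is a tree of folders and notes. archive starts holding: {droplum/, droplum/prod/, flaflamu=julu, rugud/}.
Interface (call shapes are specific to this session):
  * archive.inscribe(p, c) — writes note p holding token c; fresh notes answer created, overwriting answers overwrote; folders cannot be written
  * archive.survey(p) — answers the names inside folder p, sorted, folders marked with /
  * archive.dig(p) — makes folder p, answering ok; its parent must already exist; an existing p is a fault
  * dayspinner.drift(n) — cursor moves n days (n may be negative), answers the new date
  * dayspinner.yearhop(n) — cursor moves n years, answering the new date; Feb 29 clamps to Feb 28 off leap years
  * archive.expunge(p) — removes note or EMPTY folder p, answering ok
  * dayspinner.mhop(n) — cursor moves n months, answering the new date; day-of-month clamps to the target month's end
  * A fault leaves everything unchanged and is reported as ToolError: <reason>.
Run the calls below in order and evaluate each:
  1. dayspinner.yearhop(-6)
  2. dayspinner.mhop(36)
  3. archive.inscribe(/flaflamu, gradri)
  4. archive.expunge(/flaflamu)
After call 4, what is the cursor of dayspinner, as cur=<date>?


;; dayspinner.yearhop(n=-6) ~> 1927-06-09
;; dayspinner.mhop(n=36) ~> 1930-06-09
;; archive.inscribe(p=/flaflamu, c=gradri) ~> overwrote
;; archive.expunge(p=/flaflamu) ~> ok

Answer: cur=1930-06-09


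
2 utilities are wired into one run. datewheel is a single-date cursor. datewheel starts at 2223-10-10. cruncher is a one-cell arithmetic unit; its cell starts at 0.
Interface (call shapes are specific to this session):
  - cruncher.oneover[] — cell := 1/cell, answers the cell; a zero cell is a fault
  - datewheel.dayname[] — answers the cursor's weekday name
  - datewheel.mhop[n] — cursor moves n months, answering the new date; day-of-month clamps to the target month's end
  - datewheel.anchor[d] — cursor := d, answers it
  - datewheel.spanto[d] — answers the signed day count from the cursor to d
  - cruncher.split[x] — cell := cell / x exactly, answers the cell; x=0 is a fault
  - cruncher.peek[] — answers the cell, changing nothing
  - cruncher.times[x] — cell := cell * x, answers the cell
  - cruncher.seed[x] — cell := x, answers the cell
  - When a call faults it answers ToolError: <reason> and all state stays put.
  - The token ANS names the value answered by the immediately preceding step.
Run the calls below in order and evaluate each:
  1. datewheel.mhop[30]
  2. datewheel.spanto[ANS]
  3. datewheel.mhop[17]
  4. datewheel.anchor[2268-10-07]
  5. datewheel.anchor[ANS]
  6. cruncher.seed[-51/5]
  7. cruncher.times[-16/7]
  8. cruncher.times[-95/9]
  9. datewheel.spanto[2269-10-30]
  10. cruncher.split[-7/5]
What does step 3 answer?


Act: datewheel.mhop[n='30']
Obs: 2226-04-10
Act: datewheel.spanto[d='ANS']
Obs: 0
Act: datewheel.mhop[n='17']
Obs: 2227-09-10
Act: datewheel.anchor[d='2268-10-07']
Obs: 2268-10-07
Act: datewheel.anchor[d='ANS']
Obs: 2268-10-07
Act: cruncher.seed[x='-51/5']
Obs: -51/5
Act: cruncher.times[x='-16/7']
Obs: 816/35
Act: cruncher.times[x='-95/9']
Obs: -5168/21
Act: datewheel.spanto[d='2269-10-30']
Obs: 388
Act: cruncher.split[x='-7/5']
Obs: 25840/147

Answer: 2227-09-10


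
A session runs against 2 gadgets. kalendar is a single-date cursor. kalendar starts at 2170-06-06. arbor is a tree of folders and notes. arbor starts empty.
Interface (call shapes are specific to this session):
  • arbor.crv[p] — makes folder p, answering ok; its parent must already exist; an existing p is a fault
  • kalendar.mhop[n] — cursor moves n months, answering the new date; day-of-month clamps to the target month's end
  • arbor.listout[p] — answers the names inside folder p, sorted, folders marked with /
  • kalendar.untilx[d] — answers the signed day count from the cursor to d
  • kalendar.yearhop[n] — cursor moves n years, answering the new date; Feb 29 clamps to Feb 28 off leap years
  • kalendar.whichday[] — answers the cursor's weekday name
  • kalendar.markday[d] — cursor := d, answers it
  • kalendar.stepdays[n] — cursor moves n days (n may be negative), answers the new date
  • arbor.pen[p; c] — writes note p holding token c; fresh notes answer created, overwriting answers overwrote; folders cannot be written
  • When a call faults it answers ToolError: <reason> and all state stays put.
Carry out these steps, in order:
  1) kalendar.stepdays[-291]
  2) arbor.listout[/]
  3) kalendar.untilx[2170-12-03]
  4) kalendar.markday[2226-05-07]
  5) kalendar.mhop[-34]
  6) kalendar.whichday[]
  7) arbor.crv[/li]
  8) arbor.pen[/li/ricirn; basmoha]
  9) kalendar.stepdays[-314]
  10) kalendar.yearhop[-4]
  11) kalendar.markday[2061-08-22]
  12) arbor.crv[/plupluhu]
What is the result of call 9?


>> kalendar.stepdays(n=-291)
<< 2169-08-19
>> arbor.listout(p=/)
<< []
>> kalendar.untilx(d=2170-12-03)
<< 471
>> kalendar.markday(d=2226-05-07)
<< 2226-05-07
>> kalendar.mhop(n=-34)
<< 2223-07-07
>> kalendar.whichday()
<< Monday
>> arbor.crv(p=/li)
<< ok
>> arbor.pen(p=/li/ricirn, c=basmoha)
<< created
>> kalendar.stepdays(n=-314)
<< 2222-08-27
>> kalendar.yearhop(n=-4)
<< 2218-08-27
>> kalendar.markday(d=2061-08-22)
<< 2061-08-22
>> arbor.crv(p=/plupluhu)
<< ok

Answer: 2222-08-27


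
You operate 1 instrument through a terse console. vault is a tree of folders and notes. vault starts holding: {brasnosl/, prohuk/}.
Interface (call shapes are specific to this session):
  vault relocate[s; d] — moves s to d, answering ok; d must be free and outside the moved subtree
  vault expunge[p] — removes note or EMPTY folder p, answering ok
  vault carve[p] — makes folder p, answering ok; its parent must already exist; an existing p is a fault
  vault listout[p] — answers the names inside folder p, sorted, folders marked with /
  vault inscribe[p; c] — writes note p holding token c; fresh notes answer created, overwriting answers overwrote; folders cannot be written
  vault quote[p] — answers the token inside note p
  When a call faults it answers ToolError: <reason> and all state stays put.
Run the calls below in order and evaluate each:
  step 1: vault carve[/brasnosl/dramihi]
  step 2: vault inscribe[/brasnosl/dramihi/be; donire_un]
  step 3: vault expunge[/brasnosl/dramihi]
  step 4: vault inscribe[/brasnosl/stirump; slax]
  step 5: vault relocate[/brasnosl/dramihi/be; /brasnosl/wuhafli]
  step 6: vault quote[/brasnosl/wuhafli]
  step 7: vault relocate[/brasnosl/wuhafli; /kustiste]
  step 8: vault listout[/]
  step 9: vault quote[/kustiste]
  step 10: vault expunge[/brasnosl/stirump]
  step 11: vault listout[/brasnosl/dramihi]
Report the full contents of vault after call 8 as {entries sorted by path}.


Answer: {brasnosl/, brasnosl/dramihi/, brasnosl/stirump=slax, kustiste=donire_un, prohuk/}

Derivation:
·→ vault carve(p: /brasnosl/dramihi)
·← ok
·→ vault inscribe(p: /brasnosl/dramihi/be, c: donire_un)
·← created
·→ vault expunge(p: /brasnosl/dramihi)
·← ToolError: not empty
·→ vault inscribe(p: /brasnosl/stirump, c: slax)
·← created
·→ vault relocate(s: /brasnosl/dramihi/be, d: /brasnosl/wuhafli)
·← ok
·→ vault quote(p: /brasnosl/wuhafli)
·← donire_un
·→ vault relocate(s: /brasnosl/wuhafli, d: /kustiste)
·← ok
·→ vault listout(p: /)
·← [brasnosl/, kustiste, prohuk/]
·→ vault quote(p: /kustiste)
·← donire_un
·→ vault expunge(p: /brasnosl/stirump)
·← ok
·→ vault listout(p: /brasnosl/dramihi)
·← []


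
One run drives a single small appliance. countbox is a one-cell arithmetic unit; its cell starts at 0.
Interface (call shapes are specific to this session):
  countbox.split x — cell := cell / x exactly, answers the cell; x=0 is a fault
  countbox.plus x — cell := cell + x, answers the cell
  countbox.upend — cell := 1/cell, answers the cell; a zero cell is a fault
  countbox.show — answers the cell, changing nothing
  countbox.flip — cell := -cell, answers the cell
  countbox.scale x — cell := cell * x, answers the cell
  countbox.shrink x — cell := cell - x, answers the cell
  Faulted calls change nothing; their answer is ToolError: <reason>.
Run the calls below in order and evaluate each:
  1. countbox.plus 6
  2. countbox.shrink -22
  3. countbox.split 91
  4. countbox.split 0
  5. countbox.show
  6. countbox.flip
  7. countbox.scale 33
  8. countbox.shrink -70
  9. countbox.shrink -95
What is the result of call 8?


# countbox.plus(6) -> 6
# countbox.shrink(-22) -> 28
# countbox.split(91) -> 4/13
# countbox.split(0) -> ToolError: division by zero
# countbox.show() -> 4/13
# countbox.flip() -> -4/13
# countbox.scale(33) -> -132/13
# countbox.shrink(-70) -> 778/13
# countbox.shrink(-95) -> 2013/13

Answer: 778/13


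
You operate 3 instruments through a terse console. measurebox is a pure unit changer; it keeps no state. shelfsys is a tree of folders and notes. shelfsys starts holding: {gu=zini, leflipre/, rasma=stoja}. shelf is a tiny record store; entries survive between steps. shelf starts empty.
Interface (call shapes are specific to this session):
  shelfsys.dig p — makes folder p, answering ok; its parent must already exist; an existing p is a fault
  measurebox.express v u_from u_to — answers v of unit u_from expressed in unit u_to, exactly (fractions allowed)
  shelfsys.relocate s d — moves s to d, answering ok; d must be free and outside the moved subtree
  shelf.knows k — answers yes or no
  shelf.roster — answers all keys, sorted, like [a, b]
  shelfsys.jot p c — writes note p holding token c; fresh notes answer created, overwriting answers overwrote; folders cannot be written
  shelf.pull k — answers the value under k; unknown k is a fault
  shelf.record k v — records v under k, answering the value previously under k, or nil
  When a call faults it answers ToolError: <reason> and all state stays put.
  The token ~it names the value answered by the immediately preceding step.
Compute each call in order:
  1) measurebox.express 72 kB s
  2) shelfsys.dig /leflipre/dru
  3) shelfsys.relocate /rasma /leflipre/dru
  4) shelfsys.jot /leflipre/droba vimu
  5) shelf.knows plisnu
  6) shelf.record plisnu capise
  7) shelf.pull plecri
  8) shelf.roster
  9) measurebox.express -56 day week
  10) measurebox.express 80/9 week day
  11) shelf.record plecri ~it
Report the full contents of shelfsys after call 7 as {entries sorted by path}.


Answer: {gu=zini, leflipre/, leflipre/droba=vimu, leflipre/dru/, rasma=stoja}

Derivation:
~$ express v→72 u_from→kB u_to→s
= ToolError: incompatible units
~$ dig p→/leflipre/dru
= ok
~$ relocate s→/rasma d→/leflipre/dru
= ToolError: exists
~$ jot p→/leflipre/droba c→vimu
= created
~$ knows k→plisnu
= no
~$ record k→plisnu v→capise
= nil
~$ pull k→plecri
= ToolError: no such key plecri
~$ roster
= [plisnu]
~$ express v→-56 u_from→day u_to→week
= -8
~$ express v→80/9 u_from→week u_to→day
= 560/9
~$ record k→plecri v→~it
= nil


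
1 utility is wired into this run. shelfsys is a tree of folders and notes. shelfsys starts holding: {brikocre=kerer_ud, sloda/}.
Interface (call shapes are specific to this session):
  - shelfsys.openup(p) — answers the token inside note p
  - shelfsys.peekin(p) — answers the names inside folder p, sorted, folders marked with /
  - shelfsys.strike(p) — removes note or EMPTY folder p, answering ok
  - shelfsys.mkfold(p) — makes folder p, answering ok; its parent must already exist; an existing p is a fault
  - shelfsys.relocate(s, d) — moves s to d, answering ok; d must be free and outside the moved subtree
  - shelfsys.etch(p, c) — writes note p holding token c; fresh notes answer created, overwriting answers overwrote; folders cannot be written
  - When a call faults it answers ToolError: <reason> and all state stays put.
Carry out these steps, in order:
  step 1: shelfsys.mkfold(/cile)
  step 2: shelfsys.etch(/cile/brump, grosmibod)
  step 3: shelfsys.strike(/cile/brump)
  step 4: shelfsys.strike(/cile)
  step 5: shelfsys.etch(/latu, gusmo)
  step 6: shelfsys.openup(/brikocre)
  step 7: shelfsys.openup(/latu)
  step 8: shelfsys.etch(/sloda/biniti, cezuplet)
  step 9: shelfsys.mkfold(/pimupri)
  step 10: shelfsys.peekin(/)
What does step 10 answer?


Answer: [brikocre, latu, pimupri/, sloda/]

Derivation:
I use shelfsys.mkfold passing /cile, — result: ok.
Then shelfsys.etch passing /cile/brump, grosmibod, and see created.
Invoking shelfsys.strike passing /cile/brump, yielding ok.
Then shelfsys.strike passing /cile, and see ok.
Invoking shelfsys.etch passing /latu, gusmo, giving created.
I call shelfsys.openup passing /brikocre, yielding kerer_ud.
Then shelfsys.openup passing /latu, yielding gusmo.
Then shelfsys.etch passing /sloda/biniti, cezuplet, → created.
Using shelfsys.mkfold passing /pimupri, — result: ok.
Then shelfsys.peekin passing /, giving [brikocre, latu, pimupri/, sloda/].


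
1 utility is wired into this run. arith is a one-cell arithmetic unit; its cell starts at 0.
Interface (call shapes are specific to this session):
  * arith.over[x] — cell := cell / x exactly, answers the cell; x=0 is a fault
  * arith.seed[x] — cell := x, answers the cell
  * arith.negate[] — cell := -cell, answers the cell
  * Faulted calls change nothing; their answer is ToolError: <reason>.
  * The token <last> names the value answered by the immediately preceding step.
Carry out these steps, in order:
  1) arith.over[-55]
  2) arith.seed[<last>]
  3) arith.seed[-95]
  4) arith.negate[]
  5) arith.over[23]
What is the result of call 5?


Act: arith.over[x→-55]
Obs: 0
Act: arith.seed[x→<last>]
Obs: 0
Act: arith.seed[x→-95]
Obs: -95
Act: arith.negate[]
Obs: 95
Act: arith.over[x→23]
Obs: 95/23

Answer: 95/23


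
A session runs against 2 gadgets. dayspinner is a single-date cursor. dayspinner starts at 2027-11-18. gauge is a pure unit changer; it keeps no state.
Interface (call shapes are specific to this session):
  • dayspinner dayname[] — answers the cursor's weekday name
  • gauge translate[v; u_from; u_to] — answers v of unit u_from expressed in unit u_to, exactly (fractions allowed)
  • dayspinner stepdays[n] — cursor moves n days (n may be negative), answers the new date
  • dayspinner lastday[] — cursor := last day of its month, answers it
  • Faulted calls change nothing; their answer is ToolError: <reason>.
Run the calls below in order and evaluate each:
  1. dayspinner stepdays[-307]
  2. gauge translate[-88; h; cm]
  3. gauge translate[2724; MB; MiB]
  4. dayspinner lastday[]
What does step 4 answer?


CALL dayspinner stepdays[n=-307]
RET  2027-01-15
CALL gauge translate[v=-88; u_from=h; u_to=cm]
RET  ToolError: incompatible units
CALL gauge translate[v=2724; u_from=MB; u_to=MiB]
RET  10640625/4096
CALL dayspinner lastday[]
RET  2027-01-31

Answer: 2027-01-31


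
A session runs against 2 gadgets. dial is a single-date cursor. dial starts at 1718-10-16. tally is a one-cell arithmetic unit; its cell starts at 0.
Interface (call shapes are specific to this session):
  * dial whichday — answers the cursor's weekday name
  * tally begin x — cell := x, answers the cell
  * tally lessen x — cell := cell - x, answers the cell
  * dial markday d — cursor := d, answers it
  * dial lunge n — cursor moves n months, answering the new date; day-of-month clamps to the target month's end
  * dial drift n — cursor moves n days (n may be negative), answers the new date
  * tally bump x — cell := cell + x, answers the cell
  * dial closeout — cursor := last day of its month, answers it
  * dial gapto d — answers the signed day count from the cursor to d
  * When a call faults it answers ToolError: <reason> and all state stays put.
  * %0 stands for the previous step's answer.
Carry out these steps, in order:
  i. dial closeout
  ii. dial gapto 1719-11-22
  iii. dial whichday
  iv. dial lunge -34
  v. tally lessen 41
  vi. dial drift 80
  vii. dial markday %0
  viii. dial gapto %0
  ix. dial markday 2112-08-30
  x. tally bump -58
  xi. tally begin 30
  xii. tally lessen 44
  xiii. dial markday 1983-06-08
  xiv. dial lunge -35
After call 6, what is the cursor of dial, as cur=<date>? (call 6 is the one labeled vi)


Answer: cur=1716-03-20

Derivation:
Calling dial closeout, — result: 1718-10-31.
I use dial gapto using d→1719-11-22, which returns 387.
Invoking dial whichday(), — result: Monday.
Using dial lunge using n→-34, which returns 1715-12-31.
I run tally lessen using x→41: -41.
Now I run dial drift using n→80, — result: 1716-03-20.
I try dial markday using d→%0, yielding 1716-03-20.
Using dial gapto using d→%0, → 0.
Calling dial markday using d→2112-08-30, giving 2112-08-30.
I run tally bump using x→-58: -99.
I try tally begin using x→30, and get 30.
Then tally lessen using x→44, → -14.
Calling dial markday using d→1983-06-08, → 1983-06-08.
I try dial lunge using n→-35, and observe 1980-07-08.


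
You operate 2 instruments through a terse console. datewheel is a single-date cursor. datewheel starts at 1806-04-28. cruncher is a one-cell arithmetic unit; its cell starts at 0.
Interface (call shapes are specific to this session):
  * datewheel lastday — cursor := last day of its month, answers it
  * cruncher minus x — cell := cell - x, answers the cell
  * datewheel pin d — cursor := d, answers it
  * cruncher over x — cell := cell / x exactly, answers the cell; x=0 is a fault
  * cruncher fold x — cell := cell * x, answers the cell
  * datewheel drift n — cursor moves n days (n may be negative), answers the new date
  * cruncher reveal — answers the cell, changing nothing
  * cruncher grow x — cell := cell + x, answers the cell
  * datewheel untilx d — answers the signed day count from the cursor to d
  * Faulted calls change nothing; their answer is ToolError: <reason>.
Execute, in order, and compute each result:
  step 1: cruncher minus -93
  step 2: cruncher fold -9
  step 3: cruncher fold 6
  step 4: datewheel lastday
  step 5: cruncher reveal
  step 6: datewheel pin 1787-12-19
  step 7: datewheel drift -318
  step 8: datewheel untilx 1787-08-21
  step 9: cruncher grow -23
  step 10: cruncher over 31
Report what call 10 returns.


Answer: -5045/31

Derivation:
~$ cruncher minus x: -93
:: 93
~$ cruncher fold x: -9
:: -837
~$ cruncher fold x: 6
:: -5022
~$ datewheel lastday
:: 1806-04-30
~$ cruncher reveal
:: -5022
~$ datewheel pin d: 1787-12-19
:: 1787-12-19
~$ datewheel drift n: -318
:: 1787-02-04
~$ datewheel untilx d: 1787-08-21
:: 198
~$ cruncher grow x: -23
:: -5045
~$ cruncher over x: 31
:: -5045/31


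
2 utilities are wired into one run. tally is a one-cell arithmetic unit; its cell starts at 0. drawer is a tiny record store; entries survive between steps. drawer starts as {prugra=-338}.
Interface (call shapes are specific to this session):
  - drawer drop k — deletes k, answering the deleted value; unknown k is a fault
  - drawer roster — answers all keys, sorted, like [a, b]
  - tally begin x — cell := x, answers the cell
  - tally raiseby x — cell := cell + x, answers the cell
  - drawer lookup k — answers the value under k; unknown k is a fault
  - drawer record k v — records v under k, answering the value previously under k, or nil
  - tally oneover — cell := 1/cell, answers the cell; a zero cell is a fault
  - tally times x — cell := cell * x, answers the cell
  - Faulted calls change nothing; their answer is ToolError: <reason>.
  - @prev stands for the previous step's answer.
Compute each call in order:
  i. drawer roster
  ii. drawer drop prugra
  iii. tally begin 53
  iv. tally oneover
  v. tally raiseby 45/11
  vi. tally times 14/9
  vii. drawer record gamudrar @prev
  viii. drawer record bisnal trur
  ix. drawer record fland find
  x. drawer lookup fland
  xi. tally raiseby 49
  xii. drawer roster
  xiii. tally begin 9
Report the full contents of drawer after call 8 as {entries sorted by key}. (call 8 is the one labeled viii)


Do: drawer roster[]
See: [prugra]
Do: drawer drop[k=prugra]
See: -338
Do: tally begin[x=53]
See: 53
Do: tally oneover[]
See: 1/53
Do: tally raiseby[x=45/11]
See: 2396/583
Do: tally times[x=14/9]
See: 33544/5247
Do: drawer record[k=gamudrar; v=@prev]
See: nil
Do: drawer record[k=bisnal; v=trur]
See: nil
Do: drawer record[k=fland; v=find]
See: nil
Do: drawer lookup[k=fland]
See: find
Do: tally raiseby[x=49]
See: 290647/5247
Do: drawer roster[]
See: [bisnal, fland, gamudrar]
Do: tally begin[x=9]
See: 9

Answer: {bisnal=trur, gamudrar=33544/5247}


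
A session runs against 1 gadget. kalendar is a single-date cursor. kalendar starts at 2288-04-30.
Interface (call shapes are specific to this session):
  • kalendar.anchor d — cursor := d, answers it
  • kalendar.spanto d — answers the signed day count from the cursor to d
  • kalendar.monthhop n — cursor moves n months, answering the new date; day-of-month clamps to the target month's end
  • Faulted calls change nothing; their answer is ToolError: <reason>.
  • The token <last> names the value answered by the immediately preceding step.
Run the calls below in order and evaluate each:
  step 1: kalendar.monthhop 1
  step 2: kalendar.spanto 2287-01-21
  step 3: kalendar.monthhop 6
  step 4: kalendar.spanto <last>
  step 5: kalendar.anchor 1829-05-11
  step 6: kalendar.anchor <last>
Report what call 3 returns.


Answer: 2288-11-30

Derivation:
-- monthhop(n=1) => 2288-05-30
-- spanto(d=2287-01-21) => -495
-- monthhop(n=6) => 2288-11-30
-- spanto(d=<last>) => 0
-- anchor(d=1829-05-11) => 1829-05-11
-- anchor(d=<last>) => 1829-05-11


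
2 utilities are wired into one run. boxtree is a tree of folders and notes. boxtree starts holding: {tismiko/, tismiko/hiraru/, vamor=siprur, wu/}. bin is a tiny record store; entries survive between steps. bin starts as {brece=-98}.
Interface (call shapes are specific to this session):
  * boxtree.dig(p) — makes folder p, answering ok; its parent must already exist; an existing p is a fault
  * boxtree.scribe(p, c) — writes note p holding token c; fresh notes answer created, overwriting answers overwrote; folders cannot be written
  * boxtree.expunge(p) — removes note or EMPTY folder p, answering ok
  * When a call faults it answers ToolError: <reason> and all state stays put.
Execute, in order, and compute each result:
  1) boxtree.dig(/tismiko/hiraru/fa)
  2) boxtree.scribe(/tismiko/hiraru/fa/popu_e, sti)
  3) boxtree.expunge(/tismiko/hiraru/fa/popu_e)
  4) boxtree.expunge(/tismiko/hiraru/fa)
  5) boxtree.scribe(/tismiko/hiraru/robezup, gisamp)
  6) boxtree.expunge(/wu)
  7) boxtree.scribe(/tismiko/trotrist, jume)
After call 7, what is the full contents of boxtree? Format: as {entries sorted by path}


! boxtree.dig(/tismiko/hiraru/fa) : ok
! boxtree.scribe(/tismiko/hiraru/fa/popu_e, sti) : created
! boxtree.expunge(/tismiko/hiraru/fa/popu_e) : ok
! boxtree.expunge(/tismiko/hiraru/fa) : ok
! boxtree.scribe(/tismiko/hiraru/robezup, gisamp) : created
! boxtree.expunge(/wu) : ok
! boxtree.scribe(/tismiko/trotrist, jume) : created

Answer: {tismiko/, tismiko/hiraru/, tismiko/hiraru/robezup=gisamp, tismiko/trotrist=jume, vamor=siprur}


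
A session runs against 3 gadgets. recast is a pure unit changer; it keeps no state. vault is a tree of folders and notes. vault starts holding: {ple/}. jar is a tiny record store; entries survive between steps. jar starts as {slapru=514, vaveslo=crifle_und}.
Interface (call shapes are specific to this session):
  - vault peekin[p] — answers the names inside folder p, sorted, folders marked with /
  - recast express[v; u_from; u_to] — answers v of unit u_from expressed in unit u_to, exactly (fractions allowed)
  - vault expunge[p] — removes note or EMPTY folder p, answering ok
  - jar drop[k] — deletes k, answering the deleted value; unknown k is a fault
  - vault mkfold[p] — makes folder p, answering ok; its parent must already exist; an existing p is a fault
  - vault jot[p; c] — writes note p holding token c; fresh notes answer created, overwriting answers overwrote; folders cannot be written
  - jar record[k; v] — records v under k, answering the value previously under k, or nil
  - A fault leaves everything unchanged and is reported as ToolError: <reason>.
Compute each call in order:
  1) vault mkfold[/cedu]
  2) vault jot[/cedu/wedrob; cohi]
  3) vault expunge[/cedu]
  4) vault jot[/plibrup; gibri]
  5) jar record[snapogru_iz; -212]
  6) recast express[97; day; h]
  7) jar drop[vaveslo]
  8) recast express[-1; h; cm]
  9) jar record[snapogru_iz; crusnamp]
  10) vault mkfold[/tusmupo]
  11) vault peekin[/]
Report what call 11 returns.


Answer: [cedu/, ple/, plibrup, tusmupo/]

Derivation:
·→ vault mkfold(p=/cedu)
·← ok
·→ vault jot(p=/cedu/wedrob, c=cohi)
·← created
·→ vault expunge(p=/cedu)
·← ToolError: not empty
·→ vault jot(p=/plibrup, c=gibri)
·← created
·→ jar record(k=snapogru_iz, v=-212)
·← nil
·→ recast express(v=97, u_from=day, u_to=h)
·← 2328
·→ jar drop(k=vaveslo)
·← crifle_und
·→ recast express(v=-1, u_from=h, u_to=cm)
·← ToolError: incompatible units
·→ jar record(k=snapogru_iz, v=crusnamp)
·← -212
·→ vault mkfold(p=/tusmupo)
·← ok
·→ vault peekin(p=/)
·← [cedu/, ple/, plibrup, tusmupo/]


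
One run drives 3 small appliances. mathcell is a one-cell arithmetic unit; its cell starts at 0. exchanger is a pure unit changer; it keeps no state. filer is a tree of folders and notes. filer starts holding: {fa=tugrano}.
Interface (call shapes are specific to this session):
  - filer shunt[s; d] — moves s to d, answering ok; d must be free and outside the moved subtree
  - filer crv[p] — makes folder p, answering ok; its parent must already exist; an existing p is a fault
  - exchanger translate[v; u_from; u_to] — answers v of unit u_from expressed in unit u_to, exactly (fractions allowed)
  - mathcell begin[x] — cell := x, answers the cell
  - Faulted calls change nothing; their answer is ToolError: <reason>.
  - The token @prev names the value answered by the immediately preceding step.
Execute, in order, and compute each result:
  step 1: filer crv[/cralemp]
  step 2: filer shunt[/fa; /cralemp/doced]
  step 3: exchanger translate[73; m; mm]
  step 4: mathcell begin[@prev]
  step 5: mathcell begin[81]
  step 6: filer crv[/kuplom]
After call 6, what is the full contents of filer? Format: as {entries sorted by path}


[in] filer crv p='/cralemp'
= ok
[in] filer shunt s='/fa' d='/cralemp/doced'
= ok
[in] exchanger translate v='73' u_from='m' u_to='mm'
= 73000
[in] mathcell begin x='@prev'
= 73000
[in] mathcell begin x='81'
= 81
[in] filer crv p='/kuplom'
= ok

Answer: {cralemp/, cralemp/doced=tugrano, kuplom/}


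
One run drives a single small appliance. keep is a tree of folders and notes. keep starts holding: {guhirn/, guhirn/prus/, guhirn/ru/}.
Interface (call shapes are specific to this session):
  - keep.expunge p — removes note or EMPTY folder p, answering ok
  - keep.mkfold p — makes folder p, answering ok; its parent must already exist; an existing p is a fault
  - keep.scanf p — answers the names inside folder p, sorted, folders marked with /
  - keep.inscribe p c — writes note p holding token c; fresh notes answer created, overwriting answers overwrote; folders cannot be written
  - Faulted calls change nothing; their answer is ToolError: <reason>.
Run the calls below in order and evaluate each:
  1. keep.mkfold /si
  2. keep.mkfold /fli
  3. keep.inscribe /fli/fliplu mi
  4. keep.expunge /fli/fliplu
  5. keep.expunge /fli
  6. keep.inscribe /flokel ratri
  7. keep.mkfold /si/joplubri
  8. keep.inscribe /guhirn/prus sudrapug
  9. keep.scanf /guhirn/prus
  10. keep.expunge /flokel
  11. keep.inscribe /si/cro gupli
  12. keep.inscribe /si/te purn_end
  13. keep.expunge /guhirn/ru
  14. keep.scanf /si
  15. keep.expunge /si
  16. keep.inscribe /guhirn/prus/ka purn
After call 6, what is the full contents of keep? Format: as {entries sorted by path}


Answer: {flokel=ratri, guhirn/, guhirn/prus/, guhirn/ru/, si/}

Derivation:
% keep.mkfold p→/si
:: ok
% keep.mkfold p→/fli
:: ok
% keep.inscribe p→/fli/fliplu c→mi
:: created
% keep.expunge p→/fli/fliplu
:: ok
% keep.expunge p→/fli
:: ok
% keep.inscribe p→/flokel c→ratri
:: created
% keep.mkfold p→/si/joplubri
:: ok
% keep.inscribe p→/guhirn/prus c→sudrapug
:: ToolError: is a directory
% keep.scanf p→/guhirn/prus
:: []
% keep.expunge p→/flokel
:: ok
% keep.inscribe p→/si/cro c→gupli
:: created
% keep.inscribe p→/si/te c→purn_end
:: created
% keep.expunge p→/guhirn/ru
:: ok
% keep.scanf p→/si
:: [cro, joplubri/, te]
% keep.expunge p→/si
:: ToolError: not empty
% keep.inscribe p→/guhirn/prus/ka c→purn
:: created
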